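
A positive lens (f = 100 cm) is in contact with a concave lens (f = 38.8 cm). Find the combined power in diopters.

P = -1.58 D

P₁ = 1/f₁ = 1/(1.00 m) = +1.000 D; P₂ = 1/f₂ = 1/(-0.388 m) = -2.577 D.
For thin lenses in contact, P = P₁ + P₂ = (+1.000) + (-2.577) = -1.58 D.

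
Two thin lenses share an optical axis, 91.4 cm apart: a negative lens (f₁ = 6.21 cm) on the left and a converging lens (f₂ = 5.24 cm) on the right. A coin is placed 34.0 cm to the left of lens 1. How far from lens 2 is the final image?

5.54 cm

Lens 1 is diverging, so f₁ = −6.21 cm.
Lens 1: 1/d_i1 = 1/f₁ − 1/d_o1 = 1/(-6.21) − 1/(34.0) = -0.1904, so d_i1 = -5.251 cm.
The intermediate image is 5.251 cm to the left of lens 1 (virtual), which is 91.4 − (-5.251) = 96.65 cm to the left of lens 2, so d_o2 = +96.65 cm.
Lens 2: 1/d_i2 = 1/f₂ − 1/d_o2 = 1/(5.24) − 1/(96.65) = 0.1805, so d_i2 = 5.54 cm.
The final image is real, 5.54 cm to the right of lens 2 (overall magnification ≈ -0.0089).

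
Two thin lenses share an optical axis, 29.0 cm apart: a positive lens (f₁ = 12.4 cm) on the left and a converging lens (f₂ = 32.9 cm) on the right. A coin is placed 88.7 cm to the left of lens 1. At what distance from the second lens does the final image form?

26.2 cm

Lens 1: 1/d_i1 = 1/f₁ − 1/d_o1 = 1/(12.4) − 1/(88.7) = 0.06937, so d_i1 = 14.42 cm.
The intermediate image is 14.42 cm to the right of lens 1, which is 29.0 − (14.42) = 14.58 cm to the left of lens 2, so d_o2 = +14.58 cm.
Lens 2: 1/d_i2 = 1/f₂ − 1/d_o2 = 1/(32.9) − 1/(14.58) = -0.03819, so d_i2 = -26.2 cm.
The final image is virtual, 26.2 cm to the left of lens 2 (overall magnification ≈ -0.29).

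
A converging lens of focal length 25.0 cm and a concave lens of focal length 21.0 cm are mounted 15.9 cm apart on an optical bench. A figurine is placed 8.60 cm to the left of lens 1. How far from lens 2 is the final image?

12.2 cm

Lens 1: 1/d_i1 = 1/f₁ − 1/d_o1 = 1/(25.0) − 1/(8.60) = -0.07628, so d_i1 = -13.11 cm.
The intermediate image is 13.11 cm to the left of lens 1 (virtual), which is 15.9 − (-13.11) = 29.01 cm to the left of lens 2, so d_o2 = +29.01 cm.
Lens 2 is diverging, so f₂ = −21.0 cm.
Lens 2: 1/d_i2 = 1/f₂ − 1/d_o2 = 1/(-21.0) − 1/(29.01) = -0.08209, so d_i2 = -12.2 cm.
The final image is virtual, 12.2 cm to the left of lens 2 (overall magnification ≈ 0.64).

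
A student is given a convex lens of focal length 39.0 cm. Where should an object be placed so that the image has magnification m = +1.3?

9.00 cm

m = −d_i/d_o ⇒ d_i = −m·d_o.
1/f = 1/d_o + 1/d_i = 1/d_o − 1/(m·d_o) = (1 − 1/m)/d_o, so d_o = f(1 − 1/m) = (39.00)(1 − 1/(+1.3)) = 9.00 cm.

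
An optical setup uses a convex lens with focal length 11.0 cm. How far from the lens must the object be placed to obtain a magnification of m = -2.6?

15.2 cm

m = −d_i/d_o ⇒ d_i = −m·d_o.
1/f = 1/d_o + 1/d_i = 1/d_o − 1/(m·d_o) = (1 − 1/m)/d_o, so d_o = f(1 − 1/m) = (11.00)(1 − 1/(-2.6)) = 15.2 cm.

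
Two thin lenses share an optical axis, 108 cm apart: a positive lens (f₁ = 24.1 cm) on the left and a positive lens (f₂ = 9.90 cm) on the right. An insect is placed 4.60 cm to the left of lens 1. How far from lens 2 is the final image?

Lens 1: 1/d_i1 = 1/f₁ − 1/d_o1 = 1/(24.1) − 1/(4.60) = -0.1759, so d_i1 = -5.685 cm.
The intermediate image is 5.685 cm to the left of lens 1 (virtual), which is 108 − (-5.685) = 113.7 cm to the left of lens 2, so d_o2 = +113.7 cm.
Lens 2: 1/d_i2 = 1/f₂ − 1/d_o2 = 1/(9.90) − 1/(113.7) = 0.09222, so d_i2 = 10.8 cm.
The final image is real, 10.8 cm to the right of lens 2 (overall magnification ≈ -0.12).

10.8 cm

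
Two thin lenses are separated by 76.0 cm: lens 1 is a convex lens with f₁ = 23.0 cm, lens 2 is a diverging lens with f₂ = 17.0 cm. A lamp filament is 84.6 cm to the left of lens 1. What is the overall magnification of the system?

Lens 1: 1/d_i1 = 1/(23.0) − 1/(84.6) = 0.03166, so d_i1 = 31.59 cm; m₁ = −d_i1/d_o1 = -0.3734.
d_o2 = 76.0 − (31.59) = 44.41 cm.
f₂ = −17.0 cm (diverging).
Lens 2: 1/d_i2 = 1/(-17.0) − 1/(44.41) = -0.08134, so d_i2 = -12.29 cm; m₂ = −d_i2/d_o2 = +0.2768.
m = m₁·m₂ = (-0.3734)(+0.2768) = -0.103.

m = -0.103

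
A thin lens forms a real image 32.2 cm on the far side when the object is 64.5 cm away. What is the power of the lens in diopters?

P = +4.66 D

d_i = +32.2 cm.
1/f = 1/d_o + 1/d_i = 1/(64.5) + 1/(32.2) = 0.04656 cm⁻¹.
f = 21.48 cm = 0.2148 m, so P = 1/f = +4.66 D.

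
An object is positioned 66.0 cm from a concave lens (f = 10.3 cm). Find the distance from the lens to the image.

8.91 cm

For a concave lens, f = -10.3 cm.
Lens equation: 1/v = 1/f − 1/u = 1/(-10.30) − 1/(66.0) = -0.09709 − 0.01515 = -0.1122, so v = -8.91 cm.
The image is virtual, upright and reduced, on the same side as the object.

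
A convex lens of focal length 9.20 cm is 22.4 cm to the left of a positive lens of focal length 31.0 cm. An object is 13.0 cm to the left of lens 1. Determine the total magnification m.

m = -1.87

Lens 1: 1/d_i1 = 1/(9.20) − 1/(13.0) = 0.03177, so d_i1 = 31.47 cm; m₁ = −d_i1/d_o1 = -2.421.
d_o2 = 22.4 − (31.47) = -9.070 cm (virtual object).
Lens 2: 1/d_i2 = 1/(31.0) − 1/(-9.070) = 0.1425, so d_i2 = 7.017 cm; m₂ = −d_i2/d_o2 = +0.7736.
m = m₁·m₂ = (-2.421)(+0.7736) = -1.87.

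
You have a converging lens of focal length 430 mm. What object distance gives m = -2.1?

635 mm

m = −d_i/d_o ⇒ d_i = −m·d_o.
1/f = 1/d_o + 1/d_i = 1/d_o − 1/(m·d_o) = (1 − 1/m)/d_o, so d_o = f(1 − 1/m) = (430.0)(1 − 1/(-2.1)) = 635 mm.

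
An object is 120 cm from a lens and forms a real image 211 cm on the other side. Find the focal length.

Real image ⇒ d_i = +211 cm.
1/f = 1/d_o + 1/d_i = 1/(120) + 1/(211) = 0.01307, so f = 76.5 cm.
Since f is positive, the lens is converging.

f = 76.5 cm (converging)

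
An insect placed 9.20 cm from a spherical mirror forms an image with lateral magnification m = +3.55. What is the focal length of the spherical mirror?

m = −d_i/d_o ⇒ d_i = −m·d_o = −(+3.55)·(9.20) = -32.66 cm.
1/f = 1/d_o + 1/d_i = 1/(9.20) + 1/(-32.66) = 0.07808, so f = 12.8 cm.
Since f is positive, the spherical mirror is concave.

f = 12.8 cm (concave)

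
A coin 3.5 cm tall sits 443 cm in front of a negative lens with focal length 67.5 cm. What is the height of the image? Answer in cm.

For a negative lens, f = -67.5 cm.
1/d_i = 1/f − 1/d_o = 1/(-67.50) − 1/(443) = -0.01707, so d_i = -58.57 cm.
m = −d_i/d_o = +0.1322.
|h_i| = |m|·h_o = 0.1322 × 3.5 = 0.463 cm. The image is virtual, upright and reduced, on the same side as the object.

0.463 cm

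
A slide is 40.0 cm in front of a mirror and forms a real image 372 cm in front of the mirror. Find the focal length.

f = 36.1 cm (concave)

Real image ⇒ d_i = +372 cm.
1/f = 1/d_o + 1/d_i = 1/(40.0) + 1/(372) = 0.02769, so f = 36.1 cm.
Since f is positive, the mirror is concave.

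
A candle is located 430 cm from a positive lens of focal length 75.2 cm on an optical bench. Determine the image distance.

91.1 cm

Lens equation: 1/s_i = 1/f − 1/s_o = 1/(75.20) − 1/(430) = 0.01330 − 0.002326 = 0.01097, so s_i = 91.1 cm.
The image is real, inverted and reduced, on the far side of the lens.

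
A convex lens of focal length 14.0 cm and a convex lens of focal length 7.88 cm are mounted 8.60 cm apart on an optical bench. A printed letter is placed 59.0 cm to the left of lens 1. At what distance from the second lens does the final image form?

4.36 cm

Lens 1: 1/d_i1 = 1/f₁ − 1/d_o1 = 1/(14.0) − 1/(59.0) = 0.05448, so d_i1 = 18.36 cm.
The intermediate image is 18.36 cm to the right of lens 1, which lies 9.760 cm to the right of lens 2 — a virtual object — so d_o2 = −9.760 cm.
Lens 2: 1/d_i2 = 1/f₂ − 1/d_o2 = 1/(7.88) − 1/(-9.760) = 0.2294, so d_i2 = 4.36 cm.
The final image is real, 4.36 cm to the right of lens 2 (overall magnification ≈ -0.14).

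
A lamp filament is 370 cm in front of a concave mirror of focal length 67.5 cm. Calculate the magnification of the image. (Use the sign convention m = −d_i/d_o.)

1/d_i = 1/f − 1/d_o = 1/(67.50) − 1/(370) = 0.01211, so d_i = 82.56 cm.
m = −d_i/d_o = −(82.56)/(370) = -0.223.
The image is real, inverted and reduced, in front of the mirror.

m = -0.223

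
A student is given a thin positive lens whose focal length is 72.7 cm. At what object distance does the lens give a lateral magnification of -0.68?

180 cm

m = −d_i/d_o ⇒ d_i = −m·d_o.
1/f = 1/d_o + 1/d_i = 1/d_o − 1/(m·d_o) = (1 − 1/m)/d_o, so d_o = f(1 − 1/m) = (72.70)(1 − 1/(-0.68)) = 180 cm.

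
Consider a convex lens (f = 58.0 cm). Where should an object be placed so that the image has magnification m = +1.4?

16.6 cm

m = −d_i/d_o ⇒ d_i = −m·d_o.
1/f = 1/d_o + 1/d_i = 1/d_o − 1/(m·d_o) = (1 − 1/m)/d_o, so d_o = f(1 − 1/m) = (58.00)(1 − 1/(+1.4)) = 16.6 cm.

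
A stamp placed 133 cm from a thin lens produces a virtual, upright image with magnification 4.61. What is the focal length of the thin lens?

m = −d_i/d_o ⇒ d_i = −m·d_o = −(+4.61)·(133) = -613.1 cm.
1/f = 1/d_o + 1/d_i = 1/(133) + 1/(-613.1) = 0.005888, so f = 170 cm.
Since f is positive, the thin lens is converging.

f = 170 cm (converging)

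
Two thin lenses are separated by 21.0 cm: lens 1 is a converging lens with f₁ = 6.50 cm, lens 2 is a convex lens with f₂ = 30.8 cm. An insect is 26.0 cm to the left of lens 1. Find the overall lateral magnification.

Lens 1: 1/d_i1 = 1/(6.50) − 1/(26.0) = 0.1154, so d_i1 = 8.667 cm; m₁ = −d_i1/d_o1 = -0.3333.
d_o2 = 21.0 − (8.667) = 12.33 cm.
Lens 2: 1/d_i2 = 1/(30.8) − 1/(12.33) = -0.04864, so d_i2 = -20.56 cm; m₂ = −d_i2/d_o2 = +1.668.
m = m₁·m₂ = (-0.3333)(+1.668) = -0.556.

m = -0.556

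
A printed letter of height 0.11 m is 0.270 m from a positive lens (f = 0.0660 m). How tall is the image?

1/d_i = 1/f − 1/d_o = 1/(0.06600) − 1/(0.270) = 11.45, so d_i = 0.08735 m.
m = −d_i/d_o = -0.3235.
|h_i| = |m|·h_o = 0.3235 × 0.11 = 0.0356 m. The image is real, inverted and reduced, on the far side of the lens.

0.0356 m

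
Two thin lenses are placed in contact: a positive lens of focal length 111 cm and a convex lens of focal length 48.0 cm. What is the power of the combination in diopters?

P₁ = 1/f₁ = 1/(1.11 m) = +0.9009 D; P₂ = 1/f₂ = 1/(0.480 m) = +2.083 D.
For thin lenses in contact, P = P₁ + P₂ = (+0.9009) + (+2.083) = +2.98 D.

P = +2.98 D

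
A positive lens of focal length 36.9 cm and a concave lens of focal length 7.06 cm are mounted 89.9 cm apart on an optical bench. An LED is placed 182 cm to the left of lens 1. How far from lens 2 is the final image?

Lens 1: 1/d_i1 = 1/f₁ − 1/d_o1 = 1/(36.9) − 1/(182) = 0.02161, so d_i1 = 46.28 cm.
The intermediate image is 46.28 cm to the right of lens 1, which is 89.9 − (46.28) = 43.62 cm to the left of lens 2, so d_o2 = +43.62 cm.
Lens 2 is diverging, so f₂ = −7.06 cm.
Lens 2: 1/d_i2 = 1/f₂ − 1/d_o2 = 1/(-7.06) − 1/(43.62) = -0.1646, so d_i2 = -6.08 cm.
The final image is virtual, 6.08 cm to the left of lens 2 (overall magnification ≈ -0.035).

6.08 cm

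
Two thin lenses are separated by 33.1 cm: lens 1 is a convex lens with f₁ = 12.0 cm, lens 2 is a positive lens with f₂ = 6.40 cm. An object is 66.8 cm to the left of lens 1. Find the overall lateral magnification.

Lens 1: 1/d_i1 = 1/(12.0) − 1/(66.8) = 0.06836, so d_i1 = 14.63 cm; m₁ = −d_i1/d_o1 = -0.2190.
d_o2 = 33.1 − (14.63) = 18.47 cm.
Lens 2: 1/d_i2 = 1/(6.40) − 1/(18.47) = 0.1021, so d_i2 = 9.794 cm; m₂ = −d_i2/d_o2 = -0.5302.
m = m₁·m₂ = (-0.2190)(-0.5302) = +0.116.

m = +0.116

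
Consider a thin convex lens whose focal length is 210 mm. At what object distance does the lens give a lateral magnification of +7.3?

m = −d_i/d_o ⇒ d_i = −m·d_o.
1/f = 1/d_o + 1/d_i = 1/d_o − 1/(m·d_o) = (1 − 1/m)/d_o, so d_o = f(1 − 1/m) = (210.0)(1 − 1/(+7.3)) = 181 mm.

181 mm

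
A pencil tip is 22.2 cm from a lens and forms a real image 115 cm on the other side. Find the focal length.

Real image ⇒ d_i = +115 cm.
1/f = 1/d_o + 1/d_i = 1/(22.2) + 1/(115) = 0.05374, so f = 18.6 cm.
Since f is positive, the lens is converging.

f = 18.6 cm (converging)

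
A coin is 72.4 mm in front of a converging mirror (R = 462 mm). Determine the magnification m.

f = R/2 = 462/2 = 231.0 mm.
1/d_i = 1/f − 1/d_o = 1/(231.0) − 1/(72.4) = -0.009483, so d_i = -105.5 mm.
m = −d_i/d_o = −(-105.5)/(72.4) = +1.46.
The image is virtual, upright and enlarged, behind the mirror.

m = +1.46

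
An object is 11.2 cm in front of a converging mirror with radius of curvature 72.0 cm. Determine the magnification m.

f = R/2 = 72.0/2 = 36.00 cm.
1/d_i = 1/f − 1/d_o = 1/(36.00) − 1/(11.2) = -0.06151, so d_i = -16.26 cm.
m = −d_i/d_o = −(-16.26)/(11.2) = +1.45.
The image is virtual, upright and enlarged, behind the mirror.

m = +1.45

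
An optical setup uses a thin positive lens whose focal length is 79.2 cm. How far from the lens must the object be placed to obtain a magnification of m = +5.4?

m = −d_i/d_o ⇒ d_i = −m·d_o.
1/f = 1/d_o + 1/d_i = 1/d_o − 1/(m·d_o) = (1 − 1/m)/d_o, so d_o = f(1 − 1/m) = (79.20)(1 − 1/(+5.4)) = 64.5 cm.

64.5 cm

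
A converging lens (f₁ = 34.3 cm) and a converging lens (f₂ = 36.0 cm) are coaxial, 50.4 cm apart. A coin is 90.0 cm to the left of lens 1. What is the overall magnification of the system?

m = -0.540

Lens 1: 1/d_i1 = 1/(34.3) − 1/(90.0) = 0.01804, so d_i1 = 55.42 cm; m₁ = −d_i1/d_o1 = -0.6158.
d_o2 = 50.4 − (55.42) = -5.020 cm (virtual object).
Lens 2: 1/d_i2 = 1/(36.0) − 1/(-5.020) = 0.2270, so d_i2 = 4.406 cm; m₂ = −d_i2/d_o2 = +0.8776.
m = m₁·m₂ = (-0.6158)(+0.8776) = -0.540.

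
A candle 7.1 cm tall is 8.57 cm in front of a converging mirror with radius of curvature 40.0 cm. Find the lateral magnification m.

f = R/2 = 40.0/2 = 20.00 cm.
1/d_i = 1/f − 1/d_o = 1/(20.00) − 1/(8.57) = -0.06669, so d_i = -15.00 cm.
m = −d_i/d_o = −(-15.00)/(8.57) = +1.75.
The image is virtual, upright and enlarged, behind the mirror.

m = +1.75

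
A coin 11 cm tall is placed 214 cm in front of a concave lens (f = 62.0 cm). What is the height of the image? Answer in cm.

2.47 cm

For a concave lens, f = -62.0 cm.
1/d_i = 1/f − 1/d_o = 1/(-62.00) − 1/(214) = -0.02080, so d_i = -48.07 cm.
m = −d_i/d_o = +0.2246.
|h_i| = |m|·h_o = 0.2246 × 11 = 2.47 cm. The image is virtual, upright and reduced, on the same side as the object.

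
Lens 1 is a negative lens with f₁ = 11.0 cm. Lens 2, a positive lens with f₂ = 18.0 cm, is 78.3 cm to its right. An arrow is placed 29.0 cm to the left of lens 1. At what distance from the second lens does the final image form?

Lens 1 is diverging, so f₁ = −11.0 cm.
Lens 1: 1/d_i1 = 1/f₁ − 1/d_o1 = 1/(-11.0) − 1/(29.0) = -0.1254, so d_i1 = -7.975 cm.
The intermediate image is 7.975 cm to the left of lens 1 (virtual), which is 78.3 − (-7.975) = 86.27 cm to the left of lens 2, so d_o2 = +86.27 cm.
Lens 2: 1/d_i2 = 1/f₂ − 1/d_o2 = 1/(18.0) − 1/(86.27) = 0.04396, so d_i2 = 22.7 cm.
The final image is real, 22.7 cm to the right of lens 2 (overall magnification ≈ -0.073).

22.7 cm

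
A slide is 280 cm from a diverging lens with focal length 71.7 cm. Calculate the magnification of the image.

m = +0.204

For a diverging lens, f = -71.7 cm.
1/d_i = 1/f − 1/d_o = 1/(-71.70) − 1/(280) = -0.01752, so d_i = -57.08 cm.
m = −d_i/d_o = −(-57.08)/(280) = +0.204.
The image is virtual, upright and reduced, on the same side as the object.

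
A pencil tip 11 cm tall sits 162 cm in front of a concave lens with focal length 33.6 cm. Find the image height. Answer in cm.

1.89 cm

For a concave lens, f = -33.6 cm.
1/d_i = 1/f − 1/d_o = 1/(-33.60) − 1/(162) = -0.03593, so d_i = -27.83 cm.
m = −d_i/d_o = +0.1718.
|h_i| = |m|·h_o = 0.1718 × 11 = 1.89 cm. The image is virtual, upright and reduced, on the same side as the object.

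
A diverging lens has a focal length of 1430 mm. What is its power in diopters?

P = -0.699 D

For a diverging lens, f = −1430 mm.
f = -143 cm = -1.43 m.
P = 1/f = 1/(-1.43 m) = -0.699 D.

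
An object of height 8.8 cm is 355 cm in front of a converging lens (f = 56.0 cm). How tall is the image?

1/d_i = 1/f − 1/d_o = 1/(56.00) − 1/(355) = 0.01504, so d_i = 66.49 cm.
m = −d_i/d_o = -0.1873.
|h_i| = |m|·h_o = 0.1873 × 8.8 = 1.65 cm. The image is real, inverted and reduced, on the far side of the lens.

1.65 cm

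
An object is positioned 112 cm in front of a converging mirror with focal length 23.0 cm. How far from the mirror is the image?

Mirror equation: 1/q = 1/f − 1/p = 1/(23.00) − 1/(112) = 0.04348 − 0.008929 = 0.03455, so q = 28.9 cm.
The image is real, inverted and reduced, in front of the mirror.

28.9 cm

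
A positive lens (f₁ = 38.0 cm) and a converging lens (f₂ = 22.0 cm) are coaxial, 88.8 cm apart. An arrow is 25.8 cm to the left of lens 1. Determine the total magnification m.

m = -0.466

Lens 1: 1/d_i1 = 1/(38.0) − 1/(25.8) = -0.01244, so d_i1 = -80.36 cm; m₁ = −d_i1/d_o1 = +3.115.
d_o2 = 88.8 − (-80.36) = 169.2 cm.
Lens 2: 1/d_i2 = 1/(22.0) − 1/(169.2) = 0.03954, so d_i2 = 25.29 cm; m₂ = −d_i2/d_o2 = -0.1495.
m = m₁·m₂ = (+3.115)(-0.1495) = -0.466.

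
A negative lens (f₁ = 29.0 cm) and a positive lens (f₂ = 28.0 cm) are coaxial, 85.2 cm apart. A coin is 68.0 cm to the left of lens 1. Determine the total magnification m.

m = -0.108

f₁ = −29.0 cm (diverging).
Lens 1: 1/d_i1 = 1/(-29.0) − 1/(68.0) = -0.04919, so d_i1 = -20.33 cm; m₁ = −d_i1/d_o1 = +0.2990.
d_o2 = 85.2 − (-20.33) = 105.5 cm.
Lens 2: 1/d_i2 = 1/(28.0) − 1/(105.5) = 0.02624, so d_i2 = 38.12 cm; m₂ = −d_i2/d_o2 = -0.3613.
m = m₁·m₂ = (+0.2990)(-0.3613) = -0.108.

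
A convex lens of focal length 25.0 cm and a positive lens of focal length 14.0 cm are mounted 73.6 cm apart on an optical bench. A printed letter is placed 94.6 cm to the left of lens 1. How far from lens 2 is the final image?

21.7 cm

Lens 1: 1/d_i1 = 1/f₁ − 1/d_o1 = 1/(25.0) − 1/(94.6) = 0.02943, so d_i1 = 33.98 cm.
The intermediate image is 33.98 cm to the right of lens 1, which is 73.6 − (33.98) = 39.62 cm to the left of lens 2, so d_o2 = +39.62 cm.
Lens 2: 1/d_i2 = 1/f₂ − 1/d_o2 = 1/(14.0) − 1/(39.62) = 0.04619, so d_i2 = 21.7 cm.
The final image is real, 21.7 cm to the right of lens 2 (overall magnification ≈ 0.20).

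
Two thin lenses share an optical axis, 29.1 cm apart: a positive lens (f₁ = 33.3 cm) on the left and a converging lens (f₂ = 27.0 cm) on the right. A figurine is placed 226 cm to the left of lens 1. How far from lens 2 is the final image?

Lens 1: 1/d_i1 = 1/f₁ − 1/d_o1 = 1/(33.3) − 1/(226) = 0.02561, so d_i1 = 39.05 cm.
The intermediate image is 39.05 cm to the right of lens 1, which lies 9.950 cm to the right of lens 2 — a virtual object — so d_o2 = −9.950 cm.
Lens 2: 1/d_i2 = 1/f₂ − 1/d_o2 = 1/(27.0) − 1/(-9.950) = 0.1375, so d_i2 = 7.27 cm.
The final image is real, 7.27 cm to the right of lens 2 (overall magnification ≈ -0.13).

7.27 cm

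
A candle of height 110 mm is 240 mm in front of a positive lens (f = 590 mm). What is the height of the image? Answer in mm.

185 mm

1/d_i = 1/f − 1/d_o = 1/(590.0) − 1/(240) = -0.002472, so d_i = -404.6 mm.
m = −d_i/d_o = +1.686.
|h_i| = |m|·h_o = 1.686 × 110 = 185 mm. The image is virtual, upright and enlarged, on the same side as the object.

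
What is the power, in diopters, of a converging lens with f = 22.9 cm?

P = +4.37 D

f = 22.9 cm = 0.229 m.
P = 1/f = 1/(0.229 m) = +4.37 D.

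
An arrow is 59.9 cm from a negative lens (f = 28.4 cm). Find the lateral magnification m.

m = +0.322

For a negative lens, f = -28.4 cm.
1/d_i = 1/f − 1/d_o = 1/(-28.40) − 1/(59.9) = -0.05191, so d_i = -19.27 cm.
m = −d_i/d_o = −(-19.27)/(59.9) = +0.322.
The image is virtual, upright and reduced, on the same side as the object.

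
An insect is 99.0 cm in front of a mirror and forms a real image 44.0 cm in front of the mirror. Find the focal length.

Real image ⇒ d_i = +44.0 cm.
1/f = 1/d_o + 1/d_i = 1/(99.0) + 1/(44.0) = 0.03283, so f = 30.5 cm.
Since f is positive, the mirror is concave.

f = 30.5 cm (concave)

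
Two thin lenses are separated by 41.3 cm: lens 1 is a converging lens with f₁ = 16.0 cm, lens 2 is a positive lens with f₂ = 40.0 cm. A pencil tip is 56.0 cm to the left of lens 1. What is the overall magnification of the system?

Lens 1: 1/d_i1 = 1/(16.0) − 1/(56.0) = 0.04464, so d_i1 = 22.40 cm; m₁ = −d_i1/d_o1 = -0.4000.
d_o2 = 41.3 − (22.40) = 18.90 cm.
Lens 2: 1/d_i2 = 1/(40.0) − 1/(18.90) = -0.02791, so d_i2 = -35.83 cm; m₂ = −d_i2/d_o2 = +1.896.
m = m₁·m₂ = (-0.4000)(+1.896) = -0.758.

m = -0.758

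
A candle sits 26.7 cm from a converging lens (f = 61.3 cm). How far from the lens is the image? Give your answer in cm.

Lens equation: 1/q = 1/f − 1/p = 1/(61.30) − 1/(26.7) = 0.01631 − 0.03745 = -0.02114, so q = -47.3 cm.
The image is virtual, upright and enlarged, on the same side as the object.

47.3 cm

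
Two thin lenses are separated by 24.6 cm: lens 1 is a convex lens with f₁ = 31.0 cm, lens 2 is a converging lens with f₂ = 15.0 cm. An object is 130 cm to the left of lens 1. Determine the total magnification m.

m = -0.151

Lens 1: 1/d_i1 = 1/(31.0) − 1/(130) = 0.02457, so d_i1 = 40.71 cm; m₁ = −d_i1/d_o1 = -0.3132.
d_o2 = 24.6 − (40.71) = -16.11 cm (virtual object).
Lens 2: 1/d_i2 = 1/(15.0) − 1/(-16.11) = 0.1287, so d_i2 = 7.768 cm; m₂ = −d_i2/d_o2 = +0.4822.
m = m₁·m₂ = (-0.3132)(+0.4822) = -0.151.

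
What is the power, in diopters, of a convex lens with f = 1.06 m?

P = +0.943 D

P = 1/f = 1/(1.06 m) = +0.943 D.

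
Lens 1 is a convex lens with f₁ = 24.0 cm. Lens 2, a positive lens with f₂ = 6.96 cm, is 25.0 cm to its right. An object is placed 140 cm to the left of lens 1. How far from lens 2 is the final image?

2.53 cm

Lens 1: 1/d_i1 = 1/f₁ − 1/d_o1 = 1/(24.0) − 1/(140) = 0.03452, so d_i1 = 28.97 cm.
The intermediate image is 28.97 cm to the right of lens 1, which lies 3.970 cm to the right of lens 2 — a virtual object — so d_o2 = −3.970 cm.
Lens 2: 1/d_i2 = 1/f₂ − 1/d_o2 = 1/(6.96) − 1/(-3.970) = 0.3956, so d_i2 = 2.53 cm.
The final image is real, 2.53 cm to the right of lens 2 (overall magnification ≈ -0.13).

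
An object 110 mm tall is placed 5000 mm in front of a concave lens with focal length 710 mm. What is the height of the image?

13.7 mm

For a concave lens, f = -710 mm.
1/d_i = 1/f − 1/d_o = 1/(-710.0) − 1/(5000) = -0.001608, so d_i = -621.7 mm.
m = −d_i/d_o = +0.1243.
|h_i| = |m|·h_o = 0.1243 × 110 = 13.7 mm. The image is virtual, upright and reduced, on the same side as the object.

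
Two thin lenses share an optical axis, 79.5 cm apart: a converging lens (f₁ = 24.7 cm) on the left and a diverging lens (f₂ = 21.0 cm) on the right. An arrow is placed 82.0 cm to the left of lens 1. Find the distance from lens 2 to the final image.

Lens 1: 1/d_i1 = 1/f₁ − 1/d_o1 = 1/(24.7) − 1/(82.0) = 0.02829, so d_i1 = 35.35 cm.
The intermediate image is 35.35 cm to the right of lens 1, which is 79.5 − (35.35) = 44.15 cm to the left of lens 2, so d_o2 = +44.15 cm.
Lens 2 is diverging, so f₂ = −21.0 cm.
Lens 2: 1/d_i2 = 1/f₂ − 1/d_o2 = 1/(-21.0) − 1/(44.15) = -0.07027, so d_i2 = -14.2 cm.
The final image is virtual, 14.2 cm to the left of lens 2 (overall magnification ≈ -0.14).

14.2 cm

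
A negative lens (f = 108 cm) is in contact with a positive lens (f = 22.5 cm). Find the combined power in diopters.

P₁ = 1/f₁ = 1/(-1.08 m) = -0.9259 D; P₂ = 1/f₂ = 1/(0.225 m) = +4.444 D.
For thin lenses in contact, P = P₁ + P₂ = (-0.9259) + (+4.444) = +3.52 D.

P = +3.52 D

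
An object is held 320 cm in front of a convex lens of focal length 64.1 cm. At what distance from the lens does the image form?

Lens equation: 1/v = 1/f − 1/u = 1/(64.10) − 1/(320) = 0.01560 − 0.003125 = 0.01248, so v = 80.2 cm.
The image is real, inverted and reduced, on the far side of the lens.

80.2 cm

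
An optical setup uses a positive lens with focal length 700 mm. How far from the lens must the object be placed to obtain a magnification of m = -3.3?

m = −d_i/d_o ⇒ d_i = −m·d_o.
1/f = 1/d_o + 1/d_i = 1/d_o − 1/(m·d_o) = (1 − 1/m)/d_o, so d_o = f(1 − 1/m) = (700.0)(1 − 1/(-3.3)) = 912 mm.

912 mm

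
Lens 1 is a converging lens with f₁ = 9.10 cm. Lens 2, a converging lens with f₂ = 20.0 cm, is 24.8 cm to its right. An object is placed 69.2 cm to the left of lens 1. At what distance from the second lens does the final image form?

50.4 cm

Lens 1: 1/d_i1 = 1/f₁ − 1/d_o1 = 1/(9.10) − 1/(69.2) = 0.09544, so d_i1 = 10.48 cm.
The intermediate image is 10.48 cm to the right of lens 1, which is 24.8 − (10.48) = 14.32 cm to the left of lens 2, so d_o2 = +14.32 cm.
Lens 2: 1/d_i2 = 1/f₂ − 1/d_o2 = 1/(20.0) − 1/(14.32) = -0.01983, so d_i2 = -50.4 cm.
The final image is virtual, 50.4 cm to the left of lens 2 (overall magnification ≈ -0.53).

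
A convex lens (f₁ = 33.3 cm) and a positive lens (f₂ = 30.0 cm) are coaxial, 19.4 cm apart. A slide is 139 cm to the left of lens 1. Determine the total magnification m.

m = -0.174

Lens 1: 1/d_i1 = 1/(33.3) − 1/(139) = 0.02284, so d_i1 = 43.79 cm; m₁ = −d_i1/d_o1 = -0.3150.
d_o2 = 19.4 − (43.79) = -24.39 cm (virtual object).
Lens 2: 1/d_i2 = 1/(30.0) − 1/(-24.39) = 0.07433, so d_i2 = 13.45 cm; m₂ = −d_i2/d_o2 = +0.5516.
m = m₁·m₂ = (-0.3150)(+0.5516) = -0.174.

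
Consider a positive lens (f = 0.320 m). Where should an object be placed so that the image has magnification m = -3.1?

0.423 m

m = −d_i/d_o ⇒ d_i = −m·d_o.
1/f = 1/d_o + 1/d_i = 1/d_o − 1/(m·d_o) = (1 − 1/m)/d_o, so d_o = f(1 − 1/m) = (0.3200)(1 − 1/(-3.1)) = 0.423 m.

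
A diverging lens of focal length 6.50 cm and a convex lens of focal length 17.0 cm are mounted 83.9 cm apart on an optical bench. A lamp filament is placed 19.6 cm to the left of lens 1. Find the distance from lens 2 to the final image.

Lens 1 is diverging, so f₁ = −6.50 cm.
Lens 1: 1/d_i1 = 1/f₁ − 1/d_o1 = 1/(-6.50) − 1/(19.6) = -0.2049, so d_i1 = -4.881 cm.
The intermediate image is 4.881 cm to the left of lens 1 (virtual), which is 83.9 − (-4.881) = 88.78 cm to the left of lens 2, so d_o2 = +88.78 cm.
Lens 2: 1/d_i2 = 1/f₂ − 1/d_o2 = 1/(17.0) − 1/(88.78) = 0.04756, so d_i2 = 21.0 cm.
The final image is real, 21.0 cm to the right of lens 2 (overall magnification ≈ -0.059).

21.0 cm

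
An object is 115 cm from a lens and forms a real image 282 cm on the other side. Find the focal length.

f = 81.7 cm (converging)

Real image ⇒ d_i = +282 cm.
1/f = 1/d_o + 1/d_i = 1/(115) + 1/(282) = 0.01224, so f = 81.7 cm.
Since f is positive, the lens is converging.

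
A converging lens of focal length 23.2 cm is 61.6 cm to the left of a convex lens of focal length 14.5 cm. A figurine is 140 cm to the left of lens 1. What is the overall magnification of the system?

Lens 1: 1/d_i1 = 1/(23.2) − 1/(140) = 0.03596, so d_i1 = 27.81 cm; m₁ = −d_i1/d_o1 = -0.1986.
d_o2 = 61.6 − (27.81) = 33.79 cm.
Lens 2: 1/d_i2 = 1/(14.5) − 1/(33.79) = 0.03937, so d_i2 = 25.40 cm; m₂ = −d_i2/d_o2 = -0.7517.
m = m₁·m₂ = (-0.1986)(-0.7517) = +0.149.

m = +0.149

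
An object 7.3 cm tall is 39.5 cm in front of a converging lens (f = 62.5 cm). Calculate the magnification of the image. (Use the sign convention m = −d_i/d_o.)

1/d_i = 1/f − 1/d_o = 1/(62.50) − 1/(39.5) = -0.009316, so d_i = -107.3 cm.
m = −d_i/d_o = −(-107.3)/(39.5) = +2.72.
The image is virtual, upright and enlarged, on the same side as the object.

m = +2.72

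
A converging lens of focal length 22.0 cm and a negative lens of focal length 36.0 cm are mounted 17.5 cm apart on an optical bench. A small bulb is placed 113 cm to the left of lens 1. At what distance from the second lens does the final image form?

Lens 1: 1/d_i1 = 1/f₁ − 1/d_o1 = 1/(22.0) − 1/(113) = 0.03660, so d_i1 = 27.32 cm.
The intermediate image is 27.32 cm to the right of lens 1, which lies 9.820 cm to the right of lens 2 — a virtual object — so d_o2 = −9.820 cm.
Lens 2 is diverging, so f₂ = −36.0 cm.
Lens 2: 1/d_i2 = 1/f₂ − 1/d_o2 = 1/(-36.0) − 1/(-9.820) = 0.07406, so d_i2 = 13.5 cm.
The final image is real, 13.5 cm to the right of lens 2 (overall magnification ≈ -0.33).

13.5 cm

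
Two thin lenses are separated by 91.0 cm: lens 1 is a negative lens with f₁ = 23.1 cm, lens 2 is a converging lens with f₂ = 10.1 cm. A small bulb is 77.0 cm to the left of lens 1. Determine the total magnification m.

f₁ = −23.1 cm (diverging).
Lens 1: 1/d_i1 = 1/(-23.1) − 1/(77.0) = -0.05628, so d_i1 = -17.77 cm; m₁ = −d_i1/d_o1 = +0.2308.
d_o2 = 91.0 − (-17.77) = 108.8 cm.
Lens 2: 1/d_i2 = 1/(10.1) − 1/(108.8) = 0.08982, so d_i2 = 11.13 cm; m₂ = −d_i2/d_o2 = -0.1023.
m = m₁·m₂ = (+0.2308)(-0.1023) = -0.0236.

m = -0.0236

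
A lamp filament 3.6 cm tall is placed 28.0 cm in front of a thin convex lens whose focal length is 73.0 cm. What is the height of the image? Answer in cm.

5.84 cm

1/d_i = 1/f − 1/d_o = 1/(73.00) − 1/(28.0) = -0.02202, so d_i = -45.42 cm.
m = −d_i/d_o = +1.622.
|h_i| = |m|·h_o = 1.622 × 3.6 = 5.84 cm. The image is virtual, upright and enlarged, on the same side as the object.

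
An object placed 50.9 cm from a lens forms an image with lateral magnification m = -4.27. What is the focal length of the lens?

m = −d_i/d_o ⇒ d_i = −m·d_o = −(-4.27)·(50.9) = 217.3 cm.
1/f = 1/d_o + 1/d_i = 1/(50.9) + 1/(217.3) = 0.02425, so f = 41.2 cm.
Since f is positive, the lens is converging.

f = 41.2 cm (converging)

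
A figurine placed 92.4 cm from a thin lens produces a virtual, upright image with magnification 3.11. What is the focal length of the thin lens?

f = 136 cm (converging)

m = −d_i/d_o ⇒ d_i = −m·d_o = −(+3.11)·(92.4) = -287.4 cm.
1/f = 1/d_o + 1/d_i = 1/(92.4) + 1/(-287.4) = 0.007343, so f = 136 cm.
Since f is positive, the thin lens is converging.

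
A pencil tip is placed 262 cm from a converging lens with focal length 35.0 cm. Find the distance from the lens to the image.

40.4 cm

Thin-lens equation: 1/v = 1/f − 1/u = 1/(35.00) − 1/(262) = 0.02857 − 0.003817 = 0.02475, so v = 40.4 cm.
The image is real, inverted and reduced, on the far side of the lens.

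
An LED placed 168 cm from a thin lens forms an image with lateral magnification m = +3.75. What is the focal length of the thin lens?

m = −d_i/d_o ⇒ d_i = −m·d_o = −(+3.75)·(168) = -630.0 cm.
1/f = 1/d_o + 1/d_i = 1/(168) + 1/(-630.0) = 0.004365, so f = 229 cm.
Since f is positive, the thin lens is converging.

f = 229 cm (converging)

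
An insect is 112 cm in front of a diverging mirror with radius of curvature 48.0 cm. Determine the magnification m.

m = +0.176

f = R/2 = 48.0/2 = 24.00 cm; for a diverging mirror, f = -24.00 cm.
1/d_i = 1/f − 1/d_o = 1/(-24.00) − 1/(112) = -0.05060, so d_i = -19.76 cm.
m = −d_i/d_o = −(-19.76)/(112) = +0.176.
The image is virtual, upright and reduced, behind the mirror.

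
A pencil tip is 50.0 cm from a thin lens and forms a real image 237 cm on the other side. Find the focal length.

f = 41.3 cm (converging)

Real image ⇒ d_i = +237 cm.
1/f = 1/d_o + 1/d_i = 1/(50.0) + 1/(237) = 0.02422, so f = 41.3 cm.
Since f is positive, the thin lens is converging.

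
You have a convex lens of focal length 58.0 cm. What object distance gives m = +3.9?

43.1 cm

m = −d_i/d_o ⇒ d_i = −m·d_o.
1/f = 1/d_o + 1/d_i = 1/d_o − 1/(m·d_o) = (1 − 1/m)/d_o, so d_o = f(1 − 1/m) = (58.00)(1 − 1/(+3.9)) = 43.1 cm.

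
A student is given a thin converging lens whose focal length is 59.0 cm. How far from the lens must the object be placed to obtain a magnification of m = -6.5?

68.1 cm

m = −d_i/d_o ⇒ d_i = −m·d_o.
1/f = 1/d_o + 1/d_i = 1/d_o − 1/(m·d_o) = (1 − 1/m)/d_o, so d_o = f(1 − 1/m) = (59.00)(1 − 1/(-6.5)) = 68.1 cm.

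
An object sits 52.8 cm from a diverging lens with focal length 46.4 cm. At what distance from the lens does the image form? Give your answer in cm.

For a diverging lens, f = -46.4 cm.
Lens equation: 1/q = 1/f − 1/p = 1/(-46.40) − 1/(52.8) = -0.02155 − 0.01894 = -0.04049, so q = -24.7 cm.
The image is virtual, upright and reduced, on the same side as the object.

24.7 cm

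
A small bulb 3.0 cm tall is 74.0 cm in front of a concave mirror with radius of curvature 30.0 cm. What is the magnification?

m = -0.254

f = R/2 = 30.0/2 = 15.00 cm.
1/d_i = 1/f − 1/d_o = 1/(15.00) − 1/(74.0) = 0.05315, so d_i = 18.81 cm.
m = −d_i/d_o = −(18.81)/(74.0) = -0.254.
The image is real, inverted and reduced, in front of the mirror.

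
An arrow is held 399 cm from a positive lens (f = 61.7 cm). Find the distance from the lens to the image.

73.0 cm

Lens equation: 1/d_i = 1/f − 1/d_o = 1/(61.70) − 1/(399) = 0.01621 − 0.002506 = 0.01370, so d_i = 73.0 cm.
The image is real, inverted and reduced, on the far side of the lens.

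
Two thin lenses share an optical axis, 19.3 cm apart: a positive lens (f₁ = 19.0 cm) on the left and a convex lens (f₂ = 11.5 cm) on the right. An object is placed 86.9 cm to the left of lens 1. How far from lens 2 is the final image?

Lens 1: 1/d_i1 = 1/f₁ − 1/d_o1 = 1/(19.0) − 1/(86.9) = 0.04112, so d_i1 = 24.32 cm.
The intermediate image is 24.32 cm to the right of lens 1, which lies 5.020 cm to the right of lens 2 — a virtual object — so d_o2 = −5.020 cm.
Lens 2: 1/d_i2 = 1/f₂ − 1/d_o2 = 1/(11.5) − 1/(-5.020) = 0.2862, so d_i2 = 3.49 cm.
The final image is real, 3.49 cm to the right of lens 2 (overall magnification ≈ -0.19).

3.49 cm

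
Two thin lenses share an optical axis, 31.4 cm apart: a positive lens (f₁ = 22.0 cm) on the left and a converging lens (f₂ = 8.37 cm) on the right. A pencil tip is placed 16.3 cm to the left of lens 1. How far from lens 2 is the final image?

9.19 cm

Lens 1: 1/d_i1 = 1/f₁ − 1/d_o1 = 1/(22.0) − 1/(16.3) = -0.01590, so d_i1 = -62.91 cm.
The intermediate image is 62.91 cm to the left of lens 1 (virtual), which is 31.4 − (-62.91) = 94.31 cm to the left of lens 2, so d_o2 = +94.31 cm.
Lens 2: 1/d_i2 = 1/f₂ − 1/d_o2 = 1/(8.37) − 1/(94.31) = 0.1089, so d_i2 = 9.19 cm.
The final image is real, 9.19 cm to the right of lens 2 (overall magnification ≈ -0.38).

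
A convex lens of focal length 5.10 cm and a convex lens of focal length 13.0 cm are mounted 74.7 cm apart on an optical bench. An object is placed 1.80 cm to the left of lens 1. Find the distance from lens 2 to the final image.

15.6 cm

Lens 1: 1/d_i1 = 1/f₁ − 1/d_o1 = 1/(5.10) − 1/(1.80) = -0.3595, so d_i1 = -2.782 cm.
The intermediate image is 2.782 cm to the left of lens 1 (virtual), which is 74.7 − (-2.782) = 77.48 cm to the left of lens 2, so d_o2 = +77.48 cm.
Lens 2: 1/d_i2 = 1/f₂ − 1/d_o2 = 1/(13.0) − 1/(77.48) = 0.06402, so d_i2 = 15.6 cm.
The final image is real, 15.6 cm to the right of lens 2 (overall magnification ≈ -0.31).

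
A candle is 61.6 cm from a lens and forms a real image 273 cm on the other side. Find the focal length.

f = 50.3 cm (converging)

Real image ⇒ d_i = +273 cm.
1/f = 1/d_o + 1/d_i = 1/(61.6) + 1/(273) = 0.01990, so f = 50.3 cm.
Since f is positive, the lens is converging.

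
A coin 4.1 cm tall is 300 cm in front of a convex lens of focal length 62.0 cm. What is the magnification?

m = -0.261

1/d_i = 1/f − 1/d_o = 1/(62.00) − 1/(300) = 0.01280, so d_i = 78.15 cm.
m = −d_i/d_o = −(78.15)/(300) = -0.261.
The image is real, inverted and reduced, on the far side of the lens.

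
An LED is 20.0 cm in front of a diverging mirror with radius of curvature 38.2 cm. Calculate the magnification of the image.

m = +0.488

f = R/2 = 38.2/2 = 19.10 cm; for a diverging mirror, f = -19.10 cm.
1/d_i = 1/f − 1/d_o = 1/(-19.10) − 1/(20.0) = -0.1024, so d_i = -9.770 cm.
m = −d_i/d_o = −(-9.770)/(20.0) = +0.488.
The image is virtual, upright and reduced, behind the mirror.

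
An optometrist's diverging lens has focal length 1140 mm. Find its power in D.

P = -0.877 D

For a diverging lens, f = −1140 mm.
f = -114 cm = -1.14 m.
P = 1/f = 1/(-1.14 m) = -0.877 D.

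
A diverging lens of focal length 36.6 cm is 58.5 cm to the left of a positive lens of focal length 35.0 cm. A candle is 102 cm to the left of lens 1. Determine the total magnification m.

m = -0.183

f₁ = −36.6 cm (diverging).
Lens 1: 1/d_i1 = 1/(-36.6) − 1/(102) = -0.03713, so d_i1 = -26.94 cm; m₁ = −d_i1/d_o1 = +0.2641.
d_o2 = 58.5 − (-26.94) = 85.44 cm.
Lens 2: 1/d_i2 = 1/(35.0) − 1/(85.44) = 0.01687, so d_i2 = 59.29 cm; m₂ = −d_i2/d_o2 = -0.6939.
m = m₁·m₂ = (+0.2641)(-0.6939) = -0.183.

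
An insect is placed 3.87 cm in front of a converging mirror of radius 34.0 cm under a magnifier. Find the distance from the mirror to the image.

5.01 cm

f = R/2 = 34.0/2 = 17.00 cm.
Mirror equation: 1/s_i = 1/f − 1/s_o = 1/(17.00) − 1/(3.87) = 0.05882 − 0.2584 = -0.1996, so s_i = -5.01 cm.
The image is virtual, upright and enlarged, behind the mirror.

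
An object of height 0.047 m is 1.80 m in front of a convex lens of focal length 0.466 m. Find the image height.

1/d_i = 1/f − 1/d_o = 1/(0.4660) − 1/(1.80) = 1.590, so d_i = 0.6288 m.
m = −d_i/d_o = -0.3493.
|h_i| = |m|·h_o = 0.3493 × 0.047 = 0.0164 m. The image is real, inverted and reduced, on the far side of the lens.

0.0164 m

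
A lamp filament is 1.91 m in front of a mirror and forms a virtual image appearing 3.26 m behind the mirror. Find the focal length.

f = 4.61 m (concave)

Virtual image ⇒ d_i = −3.26 m.
1/f = 1/d_o + 1/d_i = 1/(1.91) + 1/(-3.26) = 0.2168, so f = 4.61 m.
Since f is positive, the mirror is concave.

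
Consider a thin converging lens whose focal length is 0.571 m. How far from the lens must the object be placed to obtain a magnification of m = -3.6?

m = −d_i/d_o ⇒ d_i = −m·d_o.
1/f = 1/d_o + 1/d_i = 1/d_o − 1/(m·d_o) = (1 − 1/m)/d_o, so d_o = f(1 − 1/m) = (0.5710)(1 − 1/(-3.6)) = 0.730 m.

0.730 m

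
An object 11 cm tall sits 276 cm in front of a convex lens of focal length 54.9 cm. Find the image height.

1/d_i = 1/f − 1/d_o = 1/(54.90) − 1/(276) = 0.01459, so d_i = 68.53 cm.
m = −d_i/d_o = -0.2483.
|h_i| = |m|·h_o = 0.2483 × 11 = 2.73 cm. The image is real, inverted and reduced, on the far side of the lens.

2.73 cm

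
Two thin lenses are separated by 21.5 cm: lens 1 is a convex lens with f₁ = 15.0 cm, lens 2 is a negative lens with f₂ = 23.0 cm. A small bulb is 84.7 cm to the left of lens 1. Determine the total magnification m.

m = -0.188

Lens 1: 1/d_i1 = 1/(15.0) − 1/(84.7) = 0.05486, so d_i1 = 18.23 cm; m₁ = −d_i1/d_o1 = -0.2152.
d_o2 = 21.5 − (18.23) = 3.270 cm.
f₂ = −23.0 cm (diverging).
Lens 2: 1/d_i2 = 1/(-23.0) − 1/(3.270) = -0.3493, so d_i2 = -2.863 cm; m₂ = −d_i2/d_o2 = +0.8755.
m = m₁·m₂ = (-0.2152)(+0.8755) = -0.188.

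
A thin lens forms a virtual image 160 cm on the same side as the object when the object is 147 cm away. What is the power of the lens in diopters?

P = +0.0553 D

Virtual image ⇒ d_i = −160 cm.
1/f = 1/d_o + 1/d_i = 1/(147) + 1/(-160) = 0.0005527 cm⁻¹.
f = 1809 cm = 18.09 m, so P = 1/f = +0.0553 D.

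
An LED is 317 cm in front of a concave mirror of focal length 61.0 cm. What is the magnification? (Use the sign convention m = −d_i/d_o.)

m = -0.238

1/d_i = 1/f − 1/d_o = 1/(61.00) − 1/(317) = 0.01324, so d_i = 75.54 cm.
m = −d_i/d_o = −(75.54)/(317) = -0.238.
The image is real, inverted and reduced, in front of the mirror.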